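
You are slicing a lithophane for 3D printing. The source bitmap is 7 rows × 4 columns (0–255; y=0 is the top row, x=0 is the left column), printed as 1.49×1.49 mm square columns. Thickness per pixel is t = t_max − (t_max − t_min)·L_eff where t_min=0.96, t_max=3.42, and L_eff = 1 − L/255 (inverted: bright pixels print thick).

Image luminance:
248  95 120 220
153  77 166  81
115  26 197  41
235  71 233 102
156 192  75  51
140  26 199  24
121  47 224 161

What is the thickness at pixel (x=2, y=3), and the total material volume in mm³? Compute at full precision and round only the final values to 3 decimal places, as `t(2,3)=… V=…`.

t(2,3)=3.208 V=136.693

span = t_max - t_min = 3.42 - 0.96 = 2.460
L(2,3) = 233, L_eff = 1 - 233/255 = 0.086275 (inverted)
t(2,3) = 3.42 - 2.460·0.086275 = 3.208
Σt over all 7·4 pixels = 130838/2125 ≈ 61.5708235
V = pitch²·Σt = 1.49²·130838/2125 = 136.693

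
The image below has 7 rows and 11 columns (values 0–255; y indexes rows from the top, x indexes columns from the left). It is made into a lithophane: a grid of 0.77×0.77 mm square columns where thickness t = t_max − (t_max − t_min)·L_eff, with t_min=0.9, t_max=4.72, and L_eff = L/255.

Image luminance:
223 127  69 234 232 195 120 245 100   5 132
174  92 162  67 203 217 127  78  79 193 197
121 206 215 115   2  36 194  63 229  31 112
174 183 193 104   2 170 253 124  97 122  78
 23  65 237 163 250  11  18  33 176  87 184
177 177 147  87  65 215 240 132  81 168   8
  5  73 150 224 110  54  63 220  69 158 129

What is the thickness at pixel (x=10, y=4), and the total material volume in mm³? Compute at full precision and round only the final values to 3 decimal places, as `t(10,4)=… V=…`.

t(10,4)=1.964 V=125.830

span = t_max - t_min = 4.72 - 0.9 = 3.820
L(10,4) = 184, L_eff = 184/255 = 0.721569
t(10,4) = 4.72 - 3.820·0.721569 = 1.964
Σt over all 7·11 pixels = 1352953/6375 ≈ 212.2279216
V = pitch²·Σt = 0.77²·1352953/6375 = 125.830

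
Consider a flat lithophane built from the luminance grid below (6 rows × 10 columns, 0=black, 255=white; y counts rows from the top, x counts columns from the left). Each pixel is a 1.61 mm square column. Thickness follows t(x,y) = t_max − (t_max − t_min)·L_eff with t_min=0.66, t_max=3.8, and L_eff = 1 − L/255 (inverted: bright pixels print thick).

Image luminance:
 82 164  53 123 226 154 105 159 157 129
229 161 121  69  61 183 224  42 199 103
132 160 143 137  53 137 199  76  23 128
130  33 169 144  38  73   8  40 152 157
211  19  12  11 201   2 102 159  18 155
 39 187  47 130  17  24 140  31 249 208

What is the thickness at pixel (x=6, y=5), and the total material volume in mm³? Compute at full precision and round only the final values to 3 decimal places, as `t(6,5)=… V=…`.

t(6,5)=2.384 V=320.905

span = t_max - t_min = 3.8 - 0.66 = 3.140
L(6,5) = 140, L_eff = 1 - 140/255 = 0.450980 (inverted)
t(6,5) = 3.8 - 3.140·0.450980 = 2.384
Σt over all 6·10 pixels = 789233/6375 ≈ 123.8012549
V = pitch²·Σt = 1.61²·789233/6375 = 320.905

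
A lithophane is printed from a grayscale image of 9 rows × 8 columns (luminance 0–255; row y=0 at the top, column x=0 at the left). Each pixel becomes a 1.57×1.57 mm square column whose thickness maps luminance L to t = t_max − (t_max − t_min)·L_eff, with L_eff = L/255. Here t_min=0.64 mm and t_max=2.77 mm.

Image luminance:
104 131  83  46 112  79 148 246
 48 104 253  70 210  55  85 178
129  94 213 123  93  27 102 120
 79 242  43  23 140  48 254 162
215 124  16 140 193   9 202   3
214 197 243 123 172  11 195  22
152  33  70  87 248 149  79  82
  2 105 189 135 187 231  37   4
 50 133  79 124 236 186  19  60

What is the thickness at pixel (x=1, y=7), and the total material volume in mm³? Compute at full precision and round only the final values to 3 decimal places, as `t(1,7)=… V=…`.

t(1,7)=1.893 V=314.533

span = t_max - t_min = 2.77 - 0.64 = 2.130
L(1,7) = 105, L_eff = 105/255 = 0.411765
t(1,7) = 2.77 - 2.130·0.411765 = 1.893
Σt over all 9·8 pixels = 54232/425 ≈ 127.6047059
V = pitch²·Σt = 1.57²·54232/425 = 314.533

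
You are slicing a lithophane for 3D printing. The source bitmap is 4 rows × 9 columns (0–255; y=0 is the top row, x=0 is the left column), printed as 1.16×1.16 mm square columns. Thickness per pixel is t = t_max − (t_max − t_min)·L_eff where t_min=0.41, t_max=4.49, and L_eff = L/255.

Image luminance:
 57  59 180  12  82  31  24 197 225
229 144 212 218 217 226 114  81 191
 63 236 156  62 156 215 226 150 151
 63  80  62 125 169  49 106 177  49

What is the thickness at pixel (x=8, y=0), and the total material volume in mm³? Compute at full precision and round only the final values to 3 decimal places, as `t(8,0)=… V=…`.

span = t_max - t_min = 4.49 - 0.41 = 4.080
L(8,0) = 225, L_eff = 225/255 = 0.882353
t(8,0) = 4.49 - 4.080·0.882353 = 0.890
Σt over all 4·9 pixels = 84.936
V = pitch²·Σt = 1.16²·84.936 = 114.290

t(8,0)=0.890 V=114.290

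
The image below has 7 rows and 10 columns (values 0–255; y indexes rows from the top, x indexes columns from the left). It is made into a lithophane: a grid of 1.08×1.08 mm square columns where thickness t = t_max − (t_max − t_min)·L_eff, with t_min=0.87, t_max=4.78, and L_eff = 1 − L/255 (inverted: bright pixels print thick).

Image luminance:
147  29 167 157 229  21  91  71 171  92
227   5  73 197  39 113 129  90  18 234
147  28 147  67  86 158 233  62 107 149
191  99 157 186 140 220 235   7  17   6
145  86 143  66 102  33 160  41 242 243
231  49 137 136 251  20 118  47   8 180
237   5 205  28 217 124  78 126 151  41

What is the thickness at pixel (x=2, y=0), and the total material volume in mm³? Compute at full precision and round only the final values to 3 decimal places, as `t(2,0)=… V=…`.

t(2,0)=3.431 V=221.123

span = t_max - t_min = 4.78 - 0.87 = 3.910
L(2,0) = 167, L_eff = 1 - 167/255 = 0.345098 (inverted)
t(2,0) = 4.78 - 3.910·0.345098 = 3.431
Σt over all 7·10 pixels = 142183/750 ≈ 189.5773333
V = pitch²·Σt = 1.08²·142183/750 = 221.123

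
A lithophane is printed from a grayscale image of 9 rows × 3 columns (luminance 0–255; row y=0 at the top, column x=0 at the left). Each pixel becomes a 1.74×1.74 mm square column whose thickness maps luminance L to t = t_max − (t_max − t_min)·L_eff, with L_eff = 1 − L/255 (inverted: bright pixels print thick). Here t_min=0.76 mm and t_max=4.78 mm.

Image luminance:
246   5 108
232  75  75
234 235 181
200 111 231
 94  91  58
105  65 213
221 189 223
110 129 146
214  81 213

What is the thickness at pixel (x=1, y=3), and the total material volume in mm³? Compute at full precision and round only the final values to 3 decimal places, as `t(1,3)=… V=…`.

t(1,3)=2.510 V=257.100

span = t_max - t_min = 4.78 - 0.76 = 4.020
L(1,3) = 111, L_eff = 1 - 111/255 = 0.564706 (inverted)
t(1,3) = 4.78 - 4.020·0.564706 = 2.510
Σt over all 9·3 pixels = 72181/850 ≈ 84.9188235
V = pitch²·Σt = 1.74²·72181/850 = 257.100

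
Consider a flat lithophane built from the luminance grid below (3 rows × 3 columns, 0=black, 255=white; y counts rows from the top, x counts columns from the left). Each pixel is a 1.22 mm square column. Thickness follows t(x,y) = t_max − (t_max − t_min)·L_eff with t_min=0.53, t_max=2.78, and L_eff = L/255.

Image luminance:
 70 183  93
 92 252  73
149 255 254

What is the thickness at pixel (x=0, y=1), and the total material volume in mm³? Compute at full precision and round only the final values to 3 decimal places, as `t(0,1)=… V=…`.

span = t_max - t_min = 2.78 - 0.53 = 2.250
L(0,1) = 92, L_eff = 92/255 = 0.360784
t(0,1) = 2.78 - 2.250·0.360784 = 1.968
Σt over all 3·3 pixels = 21219/1700 ≈ 12.4817647
V = pitch²·Σt = 1.22²·21219/1700 = 18.578

t(0,1)=1.968 V=18.578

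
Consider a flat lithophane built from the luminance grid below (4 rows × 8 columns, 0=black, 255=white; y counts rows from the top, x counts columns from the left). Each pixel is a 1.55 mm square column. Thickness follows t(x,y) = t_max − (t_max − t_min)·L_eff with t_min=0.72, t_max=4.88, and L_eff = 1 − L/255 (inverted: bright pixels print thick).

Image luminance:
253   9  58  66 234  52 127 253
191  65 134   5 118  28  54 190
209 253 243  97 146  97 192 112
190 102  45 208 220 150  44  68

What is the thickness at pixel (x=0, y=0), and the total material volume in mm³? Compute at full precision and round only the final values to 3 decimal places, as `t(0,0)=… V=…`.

span = t_max - t_min = 4.88 - 0.72 = 4.160
L(0,0) = 253, L_eff = 1 - 253/255 = 0.007843 (inverted)
t(0,0) = 4.88 - 4.160·0.007843 = 4.847
Σt over all 4·8 pixels = 585032/6375 ≈ 91.7697255
V = pitch²·Σt = 1.55²·585032/6375 = 220.477

t(0,0)=4.847 V=220.477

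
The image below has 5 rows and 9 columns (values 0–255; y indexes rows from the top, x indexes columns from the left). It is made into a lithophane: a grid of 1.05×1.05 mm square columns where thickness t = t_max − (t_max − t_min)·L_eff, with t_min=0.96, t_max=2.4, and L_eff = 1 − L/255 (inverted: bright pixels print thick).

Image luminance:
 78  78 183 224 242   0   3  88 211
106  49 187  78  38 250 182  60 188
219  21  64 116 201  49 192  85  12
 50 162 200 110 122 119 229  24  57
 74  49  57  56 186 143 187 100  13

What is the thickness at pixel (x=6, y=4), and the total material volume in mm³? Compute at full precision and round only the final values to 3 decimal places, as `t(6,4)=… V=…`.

span = t_max - t_min = 2.4 - 0.96 = 1.440
L(6,4) = 187, L_eff = 1 - 187/255 = 0.266667 (inverted)
t(6,4) = 2.4 - 1.440·0.266667 = 2.016
Σt over all 5·9 pixels = 153504/2125 ≈ 72.2371765
V = pitch²·Σt = 1.05²·153504/2125 = 79.641

t(6,4)=2.016 V=79.641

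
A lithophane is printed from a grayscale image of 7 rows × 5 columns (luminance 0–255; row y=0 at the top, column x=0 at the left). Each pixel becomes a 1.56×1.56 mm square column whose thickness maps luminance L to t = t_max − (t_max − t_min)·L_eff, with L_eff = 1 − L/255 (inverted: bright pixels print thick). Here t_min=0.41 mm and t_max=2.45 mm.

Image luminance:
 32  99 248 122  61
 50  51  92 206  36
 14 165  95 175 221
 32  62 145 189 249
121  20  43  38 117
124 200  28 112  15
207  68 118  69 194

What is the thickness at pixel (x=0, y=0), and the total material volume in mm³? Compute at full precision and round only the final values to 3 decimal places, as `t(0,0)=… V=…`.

t(0,0)=0.666 V=109.254

span = t_max - t_min = 2.45 - 0.41 = 2.040
L(0,0) = 32, L_eff = 1 - 32/255 = 0.874510 (inverted)
t(0,0) = 2.45 - 2.040·0.874510 = 0.666
Σt over all 7·5 pixels = 44.894
V = pitch²·Σt = 1.56²·44.894 = 109.254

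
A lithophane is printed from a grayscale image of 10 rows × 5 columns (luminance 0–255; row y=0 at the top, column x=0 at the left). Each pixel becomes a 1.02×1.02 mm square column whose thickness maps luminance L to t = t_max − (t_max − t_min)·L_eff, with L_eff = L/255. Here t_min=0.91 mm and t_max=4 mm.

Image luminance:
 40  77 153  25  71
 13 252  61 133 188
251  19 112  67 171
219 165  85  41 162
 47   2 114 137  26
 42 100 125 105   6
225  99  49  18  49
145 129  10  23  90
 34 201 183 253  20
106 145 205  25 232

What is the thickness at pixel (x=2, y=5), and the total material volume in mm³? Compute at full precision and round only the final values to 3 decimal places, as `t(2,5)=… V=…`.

span = t_max - t_min = 4 - 0.91 = 3.090
L(2,5) = 125, L_eff = 125/255 = 0.490196
t(2,5) = 4 - 3.090·0.490196 = 2.485
Σt over all 10·5 pixels = 4637/34 ≈ 136.3823529
V = pitch²·Σt = 1.02²·4637/34 = 141.892

t(2,5)=2.485 V=141.892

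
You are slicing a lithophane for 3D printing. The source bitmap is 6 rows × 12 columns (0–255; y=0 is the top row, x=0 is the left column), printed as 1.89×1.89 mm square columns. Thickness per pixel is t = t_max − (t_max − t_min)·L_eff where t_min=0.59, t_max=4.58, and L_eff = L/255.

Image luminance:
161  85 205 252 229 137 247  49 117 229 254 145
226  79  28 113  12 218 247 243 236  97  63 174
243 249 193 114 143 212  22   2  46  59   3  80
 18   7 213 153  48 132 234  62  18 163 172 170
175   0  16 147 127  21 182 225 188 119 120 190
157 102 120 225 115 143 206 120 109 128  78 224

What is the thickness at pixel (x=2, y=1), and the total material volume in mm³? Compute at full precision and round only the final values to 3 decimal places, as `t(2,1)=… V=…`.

t(2,1)=4.142 V=628.006

span = t_max - t_min = 4.58 - 0.59 = 3.990
L(2,1) = 28, L_eff = 28/255 = 0.109804
t(2,1) = 4.58 - 3.990·0.109804 = 4.142
Σt over all 6·12 pixels = 1494373/8500 ≈ 175.8085882
V = pitch²·Σt = 1.89²·1494373/8500 = 628.006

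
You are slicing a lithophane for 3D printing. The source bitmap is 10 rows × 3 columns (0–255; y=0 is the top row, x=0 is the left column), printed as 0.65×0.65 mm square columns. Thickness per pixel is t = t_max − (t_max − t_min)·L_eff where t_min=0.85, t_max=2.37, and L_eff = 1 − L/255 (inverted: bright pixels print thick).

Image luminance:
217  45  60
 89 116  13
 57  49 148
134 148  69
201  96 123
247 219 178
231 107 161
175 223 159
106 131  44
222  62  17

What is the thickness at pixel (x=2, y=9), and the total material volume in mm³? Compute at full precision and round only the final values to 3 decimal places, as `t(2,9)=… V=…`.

t(2,9)=0.951 V=20.462

span = t_max - t_min = 2.37 - 0.85 = 1.520
L(2,9) = 17, L_eff = 1 - 17/255 = 0.933333 (inverted)
t(2,9) = 2.37 - 1.520·0.933333 = 0.951
Σt over all 10·3 pixels = 617497/12750 ≈ 48.4311373
V = pitch²·Σt = 0.65²·617497/12750 = 20.462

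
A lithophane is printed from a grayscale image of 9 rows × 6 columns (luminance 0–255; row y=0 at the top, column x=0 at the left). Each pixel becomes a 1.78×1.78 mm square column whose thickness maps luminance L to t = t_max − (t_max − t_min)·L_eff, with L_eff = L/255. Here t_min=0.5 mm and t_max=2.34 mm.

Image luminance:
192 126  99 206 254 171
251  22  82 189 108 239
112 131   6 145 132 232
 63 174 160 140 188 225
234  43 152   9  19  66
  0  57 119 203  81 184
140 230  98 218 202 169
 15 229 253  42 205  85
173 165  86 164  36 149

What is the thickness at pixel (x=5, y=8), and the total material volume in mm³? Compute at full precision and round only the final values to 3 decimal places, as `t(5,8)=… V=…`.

t(5,8)=1.265 V=229.510

span = t_max - t_min = 2.34 - 0.5 = 1.840
L(5,8) = 149, L_eff = 149/255 = 0.584314
t(5,8) = 2.34 - 1.840·0.584314 = 1.265
Σt over all 9·6 pixels = 153929/2125 ≈ 72.4371765
V = pitch²·Σt = 1.78²·153929/2125 = 229.510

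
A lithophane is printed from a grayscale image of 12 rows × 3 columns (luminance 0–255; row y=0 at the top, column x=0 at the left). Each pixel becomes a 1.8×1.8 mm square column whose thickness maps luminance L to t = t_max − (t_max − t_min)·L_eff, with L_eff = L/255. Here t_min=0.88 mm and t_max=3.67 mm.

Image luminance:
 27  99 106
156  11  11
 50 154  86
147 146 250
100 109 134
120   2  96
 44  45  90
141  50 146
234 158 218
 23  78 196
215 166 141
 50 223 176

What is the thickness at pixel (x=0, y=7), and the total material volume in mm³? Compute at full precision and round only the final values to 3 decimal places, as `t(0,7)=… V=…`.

t(0,7)=2.127 V=279.252

span = t_max - t_min = 3.67 - 0.88 = 2.790
L(0,7) = 141, L_eff = 141/255 = 0.552941
t(0,7) = 3.67 - 2.790·0.552941 = 2.127
Σt over all 12·3 pixels = 366303/4250 ≈ 86.1889412
V = pitch²·Σt = 1.8²·366303/4250 = 279.252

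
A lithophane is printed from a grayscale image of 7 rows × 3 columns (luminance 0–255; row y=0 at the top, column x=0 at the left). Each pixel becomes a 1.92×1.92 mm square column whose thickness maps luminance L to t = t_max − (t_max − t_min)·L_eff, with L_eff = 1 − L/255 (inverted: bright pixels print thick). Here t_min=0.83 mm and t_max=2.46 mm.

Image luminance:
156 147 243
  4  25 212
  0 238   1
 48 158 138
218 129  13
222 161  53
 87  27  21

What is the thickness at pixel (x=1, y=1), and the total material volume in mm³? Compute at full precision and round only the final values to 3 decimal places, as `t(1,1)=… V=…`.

t(1,1)=0.990 V=118.475

span = t_max - t_min = 2.46 - 0.83 = 1.630
L(1,1) = 25, L_eff = 1 - 25/255 = 0.901961 (inverted)
t(1,1) = 2.46 - 1.630·0.901961 = 0.990
Σt over all 7·3 pixels = 68294/2125 ≈ 32.1383529
V = pitch²·Σt = 1.92²·68294/2125 = 118.475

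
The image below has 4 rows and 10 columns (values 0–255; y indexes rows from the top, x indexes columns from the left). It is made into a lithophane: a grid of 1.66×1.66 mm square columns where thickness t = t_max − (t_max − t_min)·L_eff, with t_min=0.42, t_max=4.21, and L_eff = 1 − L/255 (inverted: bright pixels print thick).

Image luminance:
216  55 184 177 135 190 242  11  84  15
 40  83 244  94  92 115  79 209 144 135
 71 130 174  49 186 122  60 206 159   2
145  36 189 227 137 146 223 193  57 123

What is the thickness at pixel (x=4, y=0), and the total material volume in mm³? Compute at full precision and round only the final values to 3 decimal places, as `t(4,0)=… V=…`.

t(4,0)=2.426 V=258.404

span = t_max - t_min = 4.21 - 0.42 = 3.790
L(4,0) = 135, L_eff = 1 - 135/255 = 0.470588 (inverted)
t(4,0) = 4.21 - 3.790·0.470588 = 2.426
Σt over all 4·10 pixels = 2391241/25500 ≈ 93.7741569
V = pitch²·Σt = 1.66²·2391241/25500 = 258.404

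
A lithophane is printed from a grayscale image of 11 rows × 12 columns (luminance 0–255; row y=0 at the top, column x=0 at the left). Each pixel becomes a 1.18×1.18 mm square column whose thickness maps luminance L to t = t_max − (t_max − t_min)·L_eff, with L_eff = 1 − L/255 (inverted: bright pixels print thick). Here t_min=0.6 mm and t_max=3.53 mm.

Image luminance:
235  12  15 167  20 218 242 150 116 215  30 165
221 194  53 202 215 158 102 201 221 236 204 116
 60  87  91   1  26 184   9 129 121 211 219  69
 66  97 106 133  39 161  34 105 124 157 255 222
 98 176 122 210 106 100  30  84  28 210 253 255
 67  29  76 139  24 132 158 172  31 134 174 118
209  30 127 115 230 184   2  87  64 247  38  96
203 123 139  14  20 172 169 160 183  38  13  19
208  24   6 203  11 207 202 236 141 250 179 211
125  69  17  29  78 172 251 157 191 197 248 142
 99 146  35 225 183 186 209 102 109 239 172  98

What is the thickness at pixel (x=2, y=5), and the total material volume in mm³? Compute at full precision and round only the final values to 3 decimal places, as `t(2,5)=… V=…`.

span = t_max - t_min = 3.53 - 0.6 = 2.930
L(2,5) = 76, L_eff = 1 - 76/255 = 0.701961 (inverted)
t(2,5) = 3.53 - 2.930·0.701961 = 1.473
Σt over all 11·12 pixels = 2370549/8500 ≈ 278.8881176
V = pitch²·Σt = 1.18²·2370549/8500 = 388.324

t(2,5)=1.473 V=388.324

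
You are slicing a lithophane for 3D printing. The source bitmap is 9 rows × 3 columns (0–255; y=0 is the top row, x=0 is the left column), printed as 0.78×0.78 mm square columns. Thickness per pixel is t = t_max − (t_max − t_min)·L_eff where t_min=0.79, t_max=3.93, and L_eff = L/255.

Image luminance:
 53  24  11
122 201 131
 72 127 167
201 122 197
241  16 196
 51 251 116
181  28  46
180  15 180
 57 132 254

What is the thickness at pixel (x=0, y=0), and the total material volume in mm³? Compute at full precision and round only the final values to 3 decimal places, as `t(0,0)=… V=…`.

span = t_max - t_min = 3.93 - 0.79 = 3.140
L(0,0) = 53, L_eff = 53/255 = 0.207843
t(0,0) = 3.93 - 3.140·0.207843 = 3.277
Σt over all 9·3 pixels = 548999/8500 ≈ 64.5881176
V = pitch²·Σt = 0.78²·548999/8500 = 39.295

t(0,0)=3.277 V=39.295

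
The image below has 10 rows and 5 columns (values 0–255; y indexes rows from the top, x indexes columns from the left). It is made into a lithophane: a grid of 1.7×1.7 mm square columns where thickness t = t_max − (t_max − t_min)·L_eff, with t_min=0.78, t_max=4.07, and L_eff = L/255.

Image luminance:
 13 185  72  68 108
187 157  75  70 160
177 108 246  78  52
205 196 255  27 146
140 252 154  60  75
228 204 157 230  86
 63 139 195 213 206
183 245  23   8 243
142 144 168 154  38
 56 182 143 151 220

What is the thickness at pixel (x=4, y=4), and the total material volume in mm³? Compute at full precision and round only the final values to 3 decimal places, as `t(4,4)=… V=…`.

t(4,4)=3.102 V=323.864

span = t_max - t_min = 4.07 - 0.78 = 3.290
L(4,4) = 75, L_eff = 75/255 = 0.294118
t(4,4) = 4.07 - 3.290·0.294118 = 3.102
Σt over all 10·5 pixels = 2857627/25500 ≈ 112.0638039
V = pitch²·Σt = 1.7²·2857627/25500 = 323.864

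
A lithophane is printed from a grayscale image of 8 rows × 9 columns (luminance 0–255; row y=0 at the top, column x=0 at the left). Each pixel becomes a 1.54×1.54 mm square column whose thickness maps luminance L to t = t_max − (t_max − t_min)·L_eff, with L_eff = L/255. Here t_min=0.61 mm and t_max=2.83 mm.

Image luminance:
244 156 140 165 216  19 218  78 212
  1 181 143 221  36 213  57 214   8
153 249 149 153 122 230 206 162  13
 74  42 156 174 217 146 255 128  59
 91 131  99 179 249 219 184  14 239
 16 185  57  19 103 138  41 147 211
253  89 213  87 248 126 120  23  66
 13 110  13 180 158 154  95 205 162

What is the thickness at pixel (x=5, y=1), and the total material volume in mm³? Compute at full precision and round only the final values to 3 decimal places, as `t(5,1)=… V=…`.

t(5,1)=0.976 V=279.927

span = t_max - t_min = 2.83 - 0.61 = 2.220
L(5,1) = 213, L_eff = 213/255 = 0.835294
t(5,1) = 2.83 - 2.220·0.835294 = 0.976
Σt over all 8·9 pixels = 501641/4250 ≈ 118.0331765
V = pitch²·Σt = 1.54²·501641/4250 = 279.927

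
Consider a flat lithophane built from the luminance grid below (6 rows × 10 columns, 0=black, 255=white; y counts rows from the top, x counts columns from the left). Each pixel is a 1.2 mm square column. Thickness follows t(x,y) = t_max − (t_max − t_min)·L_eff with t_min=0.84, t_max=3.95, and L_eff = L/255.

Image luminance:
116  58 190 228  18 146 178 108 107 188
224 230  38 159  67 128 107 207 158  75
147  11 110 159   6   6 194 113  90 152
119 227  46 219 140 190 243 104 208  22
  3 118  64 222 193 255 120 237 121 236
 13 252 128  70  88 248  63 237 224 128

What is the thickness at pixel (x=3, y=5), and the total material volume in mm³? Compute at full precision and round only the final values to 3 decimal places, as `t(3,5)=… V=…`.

t(3,5)=3.096 V=196.285

span = t_max - t_min = 3.95 - 0.84 = 3.110
L(3,5) = 70, L_eff = 70/255 = 0.274510
t(3,5) = 3.95 - 3.110·0.274510 = 3.096
Σt over all 6·10 pixels = 289657/2125 ≈ 136.3091765
V = pitch²·Σt = 1.2²·289657/2125 = 196.285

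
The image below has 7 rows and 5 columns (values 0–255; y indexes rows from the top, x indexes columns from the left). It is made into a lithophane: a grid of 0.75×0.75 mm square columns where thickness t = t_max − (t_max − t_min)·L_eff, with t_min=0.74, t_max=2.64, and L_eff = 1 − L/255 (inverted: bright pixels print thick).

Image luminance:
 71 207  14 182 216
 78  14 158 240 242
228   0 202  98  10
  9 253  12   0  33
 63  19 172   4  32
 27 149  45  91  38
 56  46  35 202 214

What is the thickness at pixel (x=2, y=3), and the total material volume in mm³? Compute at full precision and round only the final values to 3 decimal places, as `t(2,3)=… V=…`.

span = t_max - t_min = 2.64 - 0.74 = 1.900
L(2,3) = 12, L_eff = 1 - 12/255 = 0.952941 (inverted)
t(2,3) = 2.64 - 1.900·0.952941 = 0.829
Σt over all 7·5 pixels = 26357/510 ≈ 51.6803922
V = pitch²·Σt = 0.75²·26357/510 = 29.070

t(2,3)=0.829 V=29.070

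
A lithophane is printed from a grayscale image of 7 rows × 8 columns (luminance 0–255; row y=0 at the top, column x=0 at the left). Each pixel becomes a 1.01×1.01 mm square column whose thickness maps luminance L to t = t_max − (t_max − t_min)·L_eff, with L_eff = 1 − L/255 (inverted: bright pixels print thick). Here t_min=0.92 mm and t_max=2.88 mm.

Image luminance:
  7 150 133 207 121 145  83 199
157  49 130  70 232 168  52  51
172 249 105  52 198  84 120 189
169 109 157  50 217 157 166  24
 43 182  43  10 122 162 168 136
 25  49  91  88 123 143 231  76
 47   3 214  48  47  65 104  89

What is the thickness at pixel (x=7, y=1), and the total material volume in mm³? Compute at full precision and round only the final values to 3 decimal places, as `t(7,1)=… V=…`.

span = t_max - t_min = 2.88 - 0.92 = 1.960
L(7,1) = 51, L_eff = 1 - 51/255 = 0.800000 (inverted)
t(7,1) = 2.88 - 1.960·0.800000 = 1.312
Σt over all 7·8 pixels = 646009/6375 ≈ 101.3347451
V = pitch²·Σt = 1.01²·646009/6375 = 103.372

t(7,1)=1.312 V=103.372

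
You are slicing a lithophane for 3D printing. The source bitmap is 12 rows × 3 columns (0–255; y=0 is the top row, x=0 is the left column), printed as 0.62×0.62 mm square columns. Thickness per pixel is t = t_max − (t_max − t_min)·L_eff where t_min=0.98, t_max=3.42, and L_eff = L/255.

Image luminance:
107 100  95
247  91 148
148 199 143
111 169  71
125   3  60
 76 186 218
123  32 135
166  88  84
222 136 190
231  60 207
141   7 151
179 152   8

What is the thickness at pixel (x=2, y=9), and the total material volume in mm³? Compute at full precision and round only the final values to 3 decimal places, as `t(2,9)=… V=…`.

t(2,9)=1.439 V=30.375

span = t_max - t_min = 3.42 - 0.98 = 2.440
L(2,9) = 207, L_eff = 207/255 = 0.811765
t(2,9) = 3.42 - 2.440·0.811765 = 1.439
Σt over all 12·3 pixels = 503741/6375 ≈ 79.0181961
V = pitch²·Σt = 0.62²·503741/6375 = 30.375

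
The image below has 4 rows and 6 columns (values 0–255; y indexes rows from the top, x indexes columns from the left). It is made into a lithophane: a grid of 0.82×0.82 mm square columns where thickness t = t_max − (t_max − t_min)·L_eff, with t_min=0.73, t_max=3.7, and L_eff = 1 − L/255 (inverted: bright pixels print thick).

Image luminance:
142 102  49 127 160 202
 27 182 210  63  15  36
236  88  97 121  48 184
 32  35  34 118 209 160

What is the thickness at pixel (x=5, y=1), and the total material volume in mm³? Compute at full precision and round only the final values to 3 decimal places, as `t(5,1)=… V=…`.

span = t_max - t_min = 3.7 - 0.73 = 2.970
L(5,1) = 36, L_eff = 1 - 36/255 = 0.858824 (inverted)
t(5,1) = 3.7 - 2.970·0.858824 = 1.149
Σt over all 4·6 pixels = 413943/8500 ≈ 48.6991765
V = pitch²·Σt = 0.82²·413943/8500 = 32.745

t(5,1)=1.149 V=32.745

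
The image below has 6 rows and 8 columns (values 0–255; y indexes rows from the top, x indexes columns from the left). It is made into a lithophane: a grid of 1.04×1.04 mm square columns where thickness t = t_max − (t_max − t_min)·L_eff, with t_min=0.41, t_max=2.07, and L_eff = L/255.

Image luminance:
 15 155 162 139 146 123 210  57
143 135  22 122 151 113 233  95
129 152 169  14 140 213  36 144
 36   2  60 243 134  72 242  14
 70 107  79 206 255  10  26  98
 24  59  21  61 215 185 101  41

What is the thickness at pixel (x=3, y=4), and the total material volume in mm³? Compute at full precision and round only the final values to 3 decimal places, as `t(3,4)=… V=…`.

span = t_max - t_min = 2.07 - 0.41 = 1.660
L(3,4) = 206, L_eff = 206/255 = 0.807843
t(3,4) = 2.07 - 1.660·0.807843 = 0.729
Σt over all 6·8 pixels = 273461/4250 ≈ 64.3437647
V = pitch²·Σt = 1.04²·273461/4250 = 69.594

t(3,4)=0.729 V=69.594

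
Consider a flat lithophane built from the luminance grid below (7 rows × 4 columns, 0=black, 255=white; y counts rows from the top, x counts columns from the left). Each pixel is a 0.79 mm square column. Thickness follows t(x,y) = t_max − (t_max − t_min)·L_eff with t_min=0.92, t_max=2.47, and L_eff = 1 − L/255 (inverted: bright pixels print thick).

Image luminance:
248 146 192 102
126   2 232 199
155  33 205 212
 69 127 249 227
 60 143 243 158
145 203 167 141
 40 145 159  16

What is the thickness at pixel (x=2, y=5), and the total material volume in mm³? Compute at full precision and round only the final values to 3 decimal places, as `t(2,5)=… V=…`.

span = t_max - t_min = 2.47 - 0.92 = 1.550
L(2,5) = 167, L_eff = 1 - 167/255 = 0.345098 (inverted)
t(2,5) = 2.47 - 1.550·0.345098 = 1.935
Σt over all 7·4 pixels = 12992/255 ≈ 50.9490196
V = pitch²·Σt = 0.79²·12992/255 = 31.797

t(2,5)=1.935 V=31.797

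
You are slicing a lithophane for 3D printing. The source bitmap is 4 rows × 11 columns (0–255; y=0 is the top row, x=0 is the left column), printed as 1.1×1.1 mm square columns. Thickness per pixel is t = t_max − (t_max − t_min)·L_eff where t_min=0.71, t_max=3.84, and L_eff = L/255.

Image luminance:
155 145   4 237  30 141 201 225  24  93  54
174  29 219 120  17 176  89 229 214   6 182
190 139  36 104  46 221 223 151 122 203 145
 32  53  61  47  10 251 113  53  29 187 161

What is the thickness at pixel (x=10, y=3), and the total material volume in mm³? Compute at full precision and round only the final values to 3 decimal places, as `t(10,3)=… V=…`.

span = t_max - t_min = 3.84 - 0.71 = 3.130
L(10,3) = 161, L_eff = 161/255 = 0.631373
t(10,3) = 3.84 - 3.130·0.631373 = 1.864
Σt over all 4·11 pixels = 2636747/25500 ≈ 103.4018431
V = pitch²·Σt = 1.1²·2636747/25500 = 125.116

t(10,3)=1.864 V=125.116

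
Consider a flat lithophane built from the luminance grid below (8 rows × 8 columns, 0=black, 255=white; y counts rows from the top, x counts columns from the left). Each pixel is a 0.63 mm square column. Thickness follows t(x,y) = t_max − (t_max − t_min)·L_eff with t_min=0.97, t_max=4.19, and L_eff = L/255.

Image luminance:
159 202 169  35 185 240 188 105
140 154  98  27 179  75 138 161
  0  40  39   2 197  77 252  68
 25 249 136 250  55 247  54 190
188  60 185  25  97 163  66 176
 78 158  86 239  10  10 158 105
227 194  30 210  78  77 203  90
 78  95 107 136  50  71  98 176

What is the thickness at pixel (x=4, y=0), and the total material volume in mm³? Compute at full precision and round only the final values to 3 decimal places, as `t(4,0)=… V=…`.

t(4,0)=1.854 V=67.040

span = t_max - t_min = 4.19 - 0.97 = 3.220
L(4,0) = 185, L_eff = 185/255 = 0.725490
t(4,0) = 4.19 - 3.220·0.725490 = 1.854
Σt over all 8·8 pixels = 71786/425 ≈ 168.9082353
V = pitch²·Σt = 0.63²·71786/425 = 67.040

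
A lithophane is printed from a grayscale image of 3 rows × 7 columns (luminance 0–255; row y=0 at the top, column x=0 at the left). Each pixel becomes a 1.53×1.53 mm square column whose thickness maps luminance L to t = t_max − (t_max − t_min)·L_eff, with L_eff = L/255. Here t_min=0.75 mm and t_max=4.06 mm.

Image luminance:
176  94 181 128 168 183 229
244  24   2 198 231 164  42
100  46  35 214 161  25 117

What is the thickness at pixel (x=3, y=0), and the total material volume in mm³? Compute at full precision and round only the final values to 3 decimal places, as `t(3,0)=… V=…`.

span = t_max - t_min = 4.06 - 0.75 = 3.310
L(3,0) = 128, L_eff = 128/255 = 0.501961
t(3,0) = 4.06 - 3.310·0.501961 = 2.399
Σt over all 3·7 pixels = 314977/6375 ≈ 49.4081569
V = pitch²·Σt = 1.53²·314977/6375 = 115.660

t(3,0)=2.399 V=115.660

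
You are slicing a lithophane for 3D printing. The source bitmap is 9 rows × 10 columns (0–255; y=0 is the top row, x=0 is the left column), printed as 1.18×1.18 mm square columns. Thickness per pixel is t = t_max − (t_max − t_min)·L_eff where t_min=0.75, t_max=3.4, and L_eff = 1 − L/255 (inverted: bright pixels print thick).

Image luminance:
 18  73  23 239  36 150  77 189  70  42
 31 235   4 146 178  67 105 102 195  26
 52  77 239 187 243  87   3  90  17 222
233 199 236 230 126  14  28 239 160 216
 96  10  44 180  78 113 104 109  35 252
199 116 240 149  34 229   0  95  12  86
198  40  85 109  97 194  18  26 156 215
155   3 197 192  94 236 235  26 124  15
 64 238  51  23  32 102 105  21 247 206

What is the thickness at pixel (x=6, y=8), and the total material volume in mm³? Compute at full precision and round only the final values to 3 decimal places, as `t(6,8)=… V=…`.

span = t_max - t_min = 3.4 - 0.75 = 2.650
L(6,8) = 105, L_eff = 1 - 105/255 = 0.588235 (inverted)
t(6,8) = 3.4 - 2.650·0.588235 = 1.841
Σt over all 9·10 pixels = 905467/5100 ≈ 177.5425490
V = pitch²·Σt = 1.18²·905467/5100 = 247.210

t(6,8)=1.841 V=247.210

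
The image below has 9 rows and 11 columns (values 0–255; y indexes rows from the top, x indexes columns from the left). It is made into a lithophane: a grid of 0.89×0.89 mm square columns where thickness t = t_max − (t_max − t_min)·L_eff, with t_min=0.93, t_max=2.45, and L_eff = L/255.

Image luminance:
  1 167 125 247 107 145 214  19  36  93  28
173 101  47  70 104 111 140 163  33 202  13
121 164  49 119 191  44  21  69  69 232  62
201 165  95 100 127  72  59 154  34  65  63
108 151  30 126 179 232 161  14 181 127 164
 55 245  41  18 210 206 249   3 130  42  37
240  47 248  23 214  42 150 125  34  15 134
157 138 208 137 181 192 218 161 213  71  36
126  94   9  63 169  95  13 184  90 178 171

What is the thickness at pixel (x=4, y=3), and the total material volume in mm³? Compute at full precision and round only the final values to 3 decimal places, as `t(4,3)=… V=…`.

span = t_max - t_min = 2.45 - 0.93 = 1.520
L(4,3) = 127, L_eff = 127/255 = 0.498039
t(4,3) = 2.45 - 1.520·0.498039 = 1.693
Σt over all 9·11 pixels = 177481/1020 ≈ 174.0009804
V = pitch²·Σt = 0.89²·177481/1020 = 137.826

t(4,3)=1.693 V=137.826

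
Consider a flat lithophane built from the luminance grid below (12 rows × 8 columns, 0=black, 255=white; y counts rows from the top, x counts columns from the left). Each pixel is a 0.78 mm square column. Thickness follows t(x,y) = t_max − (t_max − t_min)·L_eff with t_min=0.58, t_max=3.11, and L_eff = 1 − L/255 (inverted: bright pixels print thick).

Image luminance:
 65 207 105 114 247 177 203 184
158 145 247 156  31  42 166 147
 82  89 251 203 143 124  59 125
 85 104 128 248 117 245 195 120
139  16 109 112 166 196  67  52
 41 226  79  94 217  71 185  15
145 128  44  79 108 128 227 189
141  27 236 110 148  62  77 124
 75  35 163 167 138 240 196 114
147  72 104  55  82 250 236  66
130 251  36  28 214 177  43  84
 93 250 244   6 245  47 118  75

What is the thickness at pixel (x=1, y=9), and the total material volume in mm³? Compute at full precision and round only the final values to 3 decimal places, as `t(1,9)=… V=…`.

span = t_max - t_min = 3.11 - 0.58 = 2.530
L(1,9) = 72, L_eff = 1 - 72/255 = 0.717647 (inverted)
t(1,9) = 3.11 - 2.530·0.717647 = 1.294
Σt over all 12·8 pixels = 1540181/8500 ≈ 181.1977647
V = pitch²·Σt = 0.78²·1540181/8500 = 110.241

t(1,9)=1.294 V=110.241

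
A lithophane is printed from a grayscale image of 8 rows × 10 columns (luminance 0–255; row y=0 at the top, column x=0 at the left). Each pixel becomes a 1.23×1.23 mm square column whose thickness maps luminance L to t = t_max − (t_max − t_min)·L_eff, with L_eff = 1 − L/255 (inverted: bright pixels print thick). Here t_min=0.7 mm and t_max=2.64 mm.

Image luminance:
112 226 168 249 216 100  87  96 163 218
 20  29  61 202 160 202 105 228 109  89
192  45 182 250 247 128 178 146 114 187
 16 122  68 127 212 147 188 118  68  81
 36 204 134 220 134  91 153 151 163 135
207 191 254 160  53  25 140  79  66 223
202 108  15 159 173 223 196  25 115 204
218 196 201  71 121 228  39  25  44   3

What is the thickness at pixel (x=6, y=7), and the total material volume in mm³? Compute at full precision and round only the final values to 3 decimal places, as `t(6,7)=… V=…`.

t(6,7)=0.997 V=211.803

span = t_max - t_min = 2.64 - 0.7 = 1.940
L(6,7) = 39, L_eff = 1 - 39/255 = 0.847059 (inverted)
t(6,7) = 2.64 - 1.940·0.847059 = 0.997
Σt over all 8·10 pixels = 1784977/12750 ≈ 139.9981961
V = pitch²·Σt = 1.23²·1784977/12750 = 211.803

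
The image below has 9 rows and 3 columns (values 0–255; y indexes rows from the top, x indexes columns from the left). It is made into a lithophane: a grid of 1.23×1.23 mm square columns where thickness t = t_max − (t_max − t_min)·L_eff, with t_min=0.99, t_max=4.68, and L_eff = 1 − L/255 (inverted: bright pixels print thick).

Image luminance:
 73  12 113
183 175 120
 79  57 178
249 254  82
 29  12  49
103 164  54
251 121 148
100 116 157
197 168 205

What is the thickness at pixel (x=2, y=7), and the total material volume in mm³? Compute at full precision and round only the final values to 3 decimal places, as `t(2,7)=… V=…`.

span = t_max - t_min = 4.68 - 0.99 = 3.690
L(2,7) = 157, L_eff = 1 - 157/255 = 0.384314 (inverted)
t(2,7) = 4.68 - 3.690·0.384314 = 3.262
Σt over all 9·3 pixels = 162858/2125 ≈ 76.6390588
V = pitch²·Σt = 1.23²·162858/2125 = 115.947

t(2,7)=3.262 V=115.947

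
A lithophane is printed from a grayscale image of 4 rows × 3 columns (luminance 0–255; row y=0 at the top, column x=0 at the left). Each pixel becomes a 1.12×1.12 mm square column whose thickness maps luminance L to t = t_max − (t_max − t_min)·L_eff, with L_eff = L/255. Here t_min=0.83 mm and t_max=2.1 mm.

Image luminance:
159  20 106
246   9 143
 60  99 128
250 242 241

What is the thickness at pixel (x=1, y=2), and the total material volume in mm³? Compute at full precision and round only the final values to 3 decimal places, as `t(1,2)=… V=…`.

span = t_max - t_min = 2.1 - 0.83 = 1.270
L(1,2) = 99, L_eff = 99/255 = 0.388235
t(1,2) = 2.1 - 1.270·0.388235 = 1.607
Σt over all 4·3 pixels = 426319/25500 ≈ 16.7183922
V = pitch²·Σt = 1.12²·426319/25500 = 20.972

t(1,2)=1.607 V=20.972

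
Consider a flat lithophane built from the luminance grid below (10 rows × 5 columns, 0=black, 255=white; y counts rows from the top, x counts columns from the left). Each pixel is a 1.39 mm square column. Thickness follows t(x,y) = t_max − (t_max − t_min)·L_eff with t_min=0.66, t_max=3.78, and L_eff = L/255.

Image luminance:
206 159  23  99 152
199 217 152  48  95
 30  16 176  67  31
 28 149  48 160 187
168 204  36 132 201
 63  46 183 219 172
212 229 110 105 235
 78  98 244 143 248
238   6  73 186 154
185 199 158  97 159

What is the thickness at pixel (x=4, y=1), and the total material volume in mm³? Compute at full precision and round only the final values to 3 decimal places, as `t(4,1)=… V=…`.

t(4,1)=2.618 V=203.872

span = t_max - t_min = 3.78 - 0.66 = 3.120
L(4,1) = 95, L_eff = 95/255 = 0.372549
t(4,1) = 3.78 - 3.120·0.372549 = 2.618
Σt over all 10·5 pixels = 224227/2125 ≈ 105.5185882
V = pitch²·Σt = 1.39²·224227/2125 = 203.872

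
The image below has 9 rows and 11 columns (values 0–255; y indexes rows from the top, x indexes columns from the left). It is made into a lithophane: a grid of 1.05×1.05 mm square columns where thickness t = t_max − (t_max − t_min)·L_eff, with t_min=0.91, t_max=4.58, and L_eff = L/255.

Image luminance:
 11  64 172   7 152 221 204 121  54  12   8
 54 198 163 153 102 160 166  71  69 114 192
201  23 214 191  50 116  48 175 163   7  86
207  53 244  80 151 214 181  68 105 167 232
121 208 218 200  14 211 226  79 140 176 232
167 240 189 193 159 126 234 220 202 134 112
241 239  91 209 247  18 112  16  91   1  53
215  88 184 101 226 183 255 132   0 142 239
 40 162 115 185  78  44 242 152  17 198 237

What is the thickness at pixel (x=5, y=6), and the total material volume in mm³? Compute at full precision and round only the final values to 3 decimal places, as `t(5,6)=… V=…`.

t(5,6)=4.321 V=280.958

span = t_max - t_min = 4.58 - 0.91 = 3.670
L(5,6) = 18, L_eff = 18/255 = 0.070588
t(5,6) = 4.58 - 3.670·0.070588 = 4.321
Σt over all 9·11 pixels = 1624586/6375 ≈ 254.8370196
V = pitch²·Σt = 1.05²·1624586/6375 = 280.958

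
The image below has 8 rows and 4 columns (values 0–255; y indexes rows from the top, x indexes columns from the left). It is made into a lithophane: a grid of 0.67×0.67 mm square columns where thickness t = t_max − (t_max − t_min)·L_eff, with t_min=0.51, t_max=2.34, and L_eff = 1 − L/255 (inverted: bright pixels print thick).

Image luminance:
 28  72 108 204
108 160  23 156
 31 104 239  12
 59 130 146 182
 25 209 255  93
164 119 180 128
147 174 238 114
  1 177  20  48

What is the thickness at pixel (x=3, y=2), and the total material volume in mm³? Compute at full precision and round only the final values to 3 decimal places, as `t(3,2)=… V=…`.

t(3,2)=0.596 V=19.742

span = t_max - t_min = 2.34 - 0.51 = 1.830
L(3,2) = 12, L_eff = 1 - 12/255 = 0.952941 (inverted)
t(3,2) = 2.34 - 1.830·0.952941 = 0.596
Σt over all 8·4 pixels = 186907/4250 ≈ 43.9781176
V = pitch²·Σt = 0.67²·186907/4250 = 19.742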